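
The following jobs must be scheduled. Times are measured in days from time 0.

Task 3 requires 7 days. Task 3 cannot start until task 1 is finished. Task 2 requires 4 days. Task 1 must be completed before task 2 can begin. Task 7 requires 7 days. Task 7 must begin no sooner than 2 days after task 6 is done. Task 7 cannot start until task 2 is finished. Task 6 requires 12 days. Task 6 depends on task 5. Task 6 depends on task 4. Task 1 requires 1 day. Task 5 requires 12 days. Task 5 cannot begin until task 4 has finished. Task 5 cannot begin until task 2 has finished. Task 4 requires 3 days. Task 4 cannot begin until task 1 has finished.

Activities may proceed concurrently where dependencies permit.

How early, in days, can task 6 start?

Task 1 can start immediately at day 0; it finishes at day 1.
Task 4 cannot begin until task 1 (finishes day 1). It runs from day 1 to 1 + 3 = day 4.
After task 1 (finishes day 1), task 2 can start at day 1 and finishes at day 5.
Task 5 needs all of task 4 (finishes day 4); task 2 (finishes day 5). That puts its earliest start at day 5; it finishes at 5 + 12 = day 17.
Task 6 waits on task 5 (finishes day 17); task 4 (finishes day 4). The latest of these is day 17, which is the earliest task 6 can start.

17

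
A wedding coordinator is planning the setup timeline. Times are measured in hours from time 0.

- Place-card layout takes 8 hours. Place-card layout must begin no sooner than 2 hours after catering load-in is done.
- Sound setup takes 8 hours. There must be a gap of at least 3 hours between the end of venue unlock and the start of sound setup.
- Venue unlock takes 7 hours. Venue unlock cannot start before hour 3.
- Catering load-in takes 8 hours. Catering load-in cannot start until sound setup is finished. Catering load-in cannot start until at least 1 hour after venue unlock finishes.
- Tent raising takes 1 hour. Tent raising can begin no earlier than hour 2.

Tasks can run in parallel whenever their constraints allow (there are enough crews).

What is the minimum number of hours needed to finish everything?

After its own release at hour 2, tent raising can start at hour 2 and finishes at hour 3.
Venue unlock waits on its own release at hour 3, so it starts at hour 3 and finishes at 3 + 7 = hour 10.
Sound setup cannot begin until venue unlock (finishes hour 10, plus 3-hour gap → hour 13). It runs from hour 13 to 13 + 8 = hour 21.
For catering load-in: sound setup (finishes hour 21); venue unlock (finishes hour 10, plus 1-hour gap → hour 11). Taking the maximum gives a start of hour 21, and it finishes at 21 + 8 = hour 29.
Place-card layout cannot begin until catering load-in (finishes hour 29, plus 2-hour gap → hour 31). It runs from hour 31 to 31 + 8 = hour 39.
All tasks are finished once the last one completes. Finish times: Venue unlock at 10, Tent raising at 3, Sound setup at 21, Catering load-in at 29, Place-card layout at 39. The latest is hour 39.

39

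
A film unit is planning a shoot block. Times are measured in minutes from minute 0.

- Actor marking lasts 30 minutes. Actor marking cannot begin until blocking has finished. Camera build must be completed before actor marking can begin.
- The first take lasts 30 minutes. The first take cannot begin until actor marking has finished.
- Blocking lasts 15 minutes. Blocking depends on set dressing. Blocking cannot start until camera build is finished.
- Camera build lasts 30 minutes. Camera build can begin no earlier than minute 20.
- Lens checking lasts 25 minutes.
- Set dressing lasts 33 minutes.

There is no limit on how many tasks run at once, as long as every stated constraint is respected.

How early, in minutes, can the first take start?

95

Camera build waits on its own release at minute 20, so it starts at minute 20 and finishes at 20 + 30 = minute 50.
Nothing blocks set dressing, so it runs from minute 0 to minute 33.
Blocking has to wait for set dressing (finishes minute 33); camera build (finishes minute 50). The latest of these is minute 50, so blocking runs minute 50 to 50 + 15 = minute 65.
Actor marking has to wait for blocking (finishes minute 65); camera build (finishes minute 50). The latest of these is minute 65, so actor marking runs minute 65 to 65 + 30 = minute 95.
The first take waits on actor marking (finishes minute 95), so the earliest it can start is minute 95.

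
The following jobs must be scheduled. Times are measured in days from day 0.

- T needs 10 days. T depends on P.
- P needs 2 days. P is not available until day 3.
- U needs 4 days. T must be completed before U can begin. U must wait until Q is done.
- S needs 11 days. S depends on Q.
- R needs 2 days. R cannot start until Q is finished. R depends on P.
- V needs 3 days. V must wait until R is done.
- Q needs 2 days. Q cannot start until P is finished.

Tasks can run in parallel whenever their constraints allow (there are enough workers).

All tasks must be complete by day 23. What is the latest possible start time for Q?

To finish by day 23, V (duration 3) must start no later than day 20.
R must finish before V (must start by day 20). With a 2-day duration, R must start by 20 − 2 = day 18.
S has no dependents, so it just needs to finish by day 23. Starting by 23 − 11 = day 12 achieves that.
To finish by day 23, U (duration 4) must start no later than day 19.
Q must finish in time for R (must start by day 18); S (must start by day 12); U (must start by day 19). The tightest is day 12, so Q must start by 12 − 2 = day 10.

10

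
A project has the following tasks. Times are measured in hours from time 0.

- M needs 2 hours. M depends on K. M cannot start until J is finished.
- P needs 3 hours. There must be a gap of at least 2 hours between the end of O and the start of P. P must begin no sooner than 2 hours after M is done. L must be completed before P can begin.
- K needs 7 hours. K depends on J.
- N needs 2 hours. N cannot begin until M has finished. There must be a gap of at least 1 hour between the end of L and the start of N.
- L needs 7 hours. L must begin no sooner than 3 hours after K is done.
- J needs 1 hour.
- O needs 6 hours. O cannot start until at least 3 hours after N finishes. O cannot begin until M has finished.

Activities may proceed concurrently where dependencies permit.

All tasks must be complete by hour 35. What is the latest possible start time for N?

To finish by hour 35, P (duration 3) must start no later than hour 32.
O feeds into P (must start by hour 32, minus 2-hour gap → hour 30); so O must finish by hour 30 and therefore start by hour 24.
Since O (must start by hour 24, minus 3-hour gap → hour 21) depends on it, N must finish by hour 21. Backing off its 2-hour duration gives a latest start of hour 19.

19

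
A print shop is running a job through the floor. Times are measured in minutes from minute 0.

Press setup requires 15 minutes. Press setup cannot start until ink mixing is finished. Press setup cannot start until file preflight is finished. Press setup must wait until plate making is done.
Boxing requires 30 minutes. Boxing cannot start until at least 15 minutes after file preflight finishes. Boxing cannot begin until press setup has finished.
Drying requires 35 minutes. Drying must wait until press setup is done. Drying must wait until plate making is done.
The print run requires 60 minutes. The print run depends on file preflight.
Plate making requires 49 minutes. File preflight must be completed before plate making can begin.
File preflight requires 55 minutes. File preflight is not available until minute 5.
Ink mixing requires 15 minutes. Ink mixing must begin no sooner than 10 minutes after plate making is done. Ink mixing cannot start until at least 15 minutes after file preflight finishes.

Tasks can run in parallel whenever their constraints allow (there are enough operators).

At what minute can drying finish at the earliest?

184

File preflight waits on its own release at minute 5, so it starts at minute 5 and finishes at 5 + 55 = minute 60.
Plate making cannot begin until file preflight (finishes minute 60). It runs from minute 60 to 60 + 49 = minute 109.
Ink mixing needs all of plate making (finishes minute 109, plus 10-minute gap → minute 119); file preflight (finishes minute 60, plus 15-minute gap → minute 75). That puts its earliest start at minute 119; it finishes at 119 + 15 = minute 134.
Press setup has to wait for ink mixing (finishes minute 134); file preflight (finishes minute 60); plate making (finishes minute 109). The latest of these is minute 134, so press setup runs minute 134 to 134 + 15 = minute 149.
Drying has to wait for press setup (finishes minute 149); plate making (finishes minute 109). The latest of these is minute 149, so drying runs minute 149 to 149 + 35 = minute 184.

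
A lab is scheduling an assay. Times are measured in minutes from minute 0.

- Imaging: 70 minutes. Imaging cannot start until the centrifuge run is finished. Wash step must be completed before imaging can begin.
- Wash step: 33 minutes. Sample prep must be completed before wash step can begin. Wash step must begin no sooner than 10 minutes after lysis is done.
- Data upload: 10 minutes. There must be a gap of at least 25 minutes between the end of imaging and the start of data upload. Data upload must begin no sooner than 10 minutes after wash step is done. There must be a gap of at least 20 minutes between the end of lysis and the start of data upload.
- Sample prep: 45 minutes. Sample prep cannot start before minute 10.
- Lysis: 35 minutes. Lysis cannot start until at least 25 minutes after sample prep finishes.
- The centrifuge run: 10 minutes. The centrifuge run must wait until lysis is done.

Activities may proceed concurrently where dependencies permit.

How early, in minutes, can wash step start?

Sample prep waits on its own release at minute 10, so it starts at minute 10 and finishes at 10 + 45 = minute 55.
After sample prep (finishes minute 55, plus 25-minute gap → minute 80), lysis can start at minute 80 and finishes at minute 115.
Wash step waits on sample prep (finishes minute 55); lysis (finishes minute 115, plus 10-minute gap → minute 125). The latest of these is minute 125, which is the earliest wash step can start.

125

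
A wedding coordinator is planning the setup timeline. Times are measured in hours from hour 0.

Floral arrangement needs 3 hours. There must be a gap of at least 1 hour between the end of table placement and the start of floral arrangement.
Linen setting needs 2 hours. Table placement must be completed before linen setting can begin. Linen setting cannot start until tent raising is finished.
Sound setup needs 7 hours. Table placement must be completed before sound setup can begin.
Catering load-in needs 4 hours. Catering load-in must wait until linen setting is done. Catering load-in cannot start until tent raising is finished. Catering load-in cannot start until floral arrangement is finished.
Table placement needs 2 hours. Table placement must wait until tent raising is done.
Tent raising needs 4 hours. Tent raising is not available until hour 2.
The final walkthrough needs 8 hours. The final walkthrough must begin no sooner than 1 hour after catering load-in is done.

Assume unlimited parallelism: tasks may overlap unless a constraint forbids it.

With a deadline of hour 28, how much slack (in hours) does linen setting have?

Tent raising waits on its own release at hour 2, so it starts at hour 2 and finishes at 2 + 4 = hour 6.
Table placement cannot begin until tent raising (finishes hour 6). It runs from hour 6 to 6 + 2 = hour 8.
Linen setting cannot start until table placement (finishes hour 8); tent raising (finishes hour 6). The controlling bound is hour 8, so linen setting finishes at 8 + 2 = hour 10.

Working backward from the deadline:
Nothing follows the final walkthrough; the deadline of hour 28 is its only limit. It must start by 28 − 8 = hour 20.
Catering load-in has to be done before the final walkthrough (must start by hour 20, minus 1-hour gap → hour 19). That means finishing by hour 19, i.e. starting by 19 − 4 = hour 15.
Linen setting feeds into catering load-in (must start by hour 15); so linen setting must finish by hour 15 and therefore start by hour 13.
So linen setting can start as early as hour 8 and as late as hour 13, giving 13 − 8 = 5 hours of slack.

5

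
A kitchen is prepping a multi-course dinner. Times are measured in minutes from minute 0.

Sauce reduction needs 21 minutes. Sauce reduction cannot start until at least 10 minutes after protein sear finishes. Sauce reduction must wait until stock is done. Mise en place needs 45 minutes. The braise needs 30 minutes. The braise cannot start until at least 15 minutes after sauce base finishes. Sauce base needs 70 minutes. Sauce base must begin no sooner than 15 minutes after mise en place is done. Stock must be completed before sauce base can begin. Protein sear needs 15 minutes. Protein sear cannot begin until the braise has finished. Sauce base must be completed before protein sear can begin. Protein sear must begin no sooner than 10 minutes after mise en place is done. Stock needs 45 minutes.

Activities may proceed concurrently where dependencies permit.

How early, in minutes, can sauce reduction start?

Stock can start immediately at minute 0; it finishes at minute 45.
Nothing blocks mise en place, so it runs from minute 0 to minute 45.
Sauce base needs all of mise en place (finishes minute 45, plus 15-minute gap → minute 60); stock (finishes minute 45). That puts its earliest start at minute 60; it finishes at 60 + 70 = minute 130.
After sauce base (finishes minute 130, plus 15-minute gap → minute 145), the braise can start at minute 145 and finishes at minute 175.
Protein sear needs all of the braise (finishes minute 175); sauce base (finishes minute 130); mise en place (finishes minute 45, plus 10-minute gap → minute 55). That puts its earliest start at minute 175; it finishes at 175 + 15 = minute 190.
Sauce reduction waits on protein sear (finishes minute 190, plus 10-minute gap → minute 200); stock (finishes minute 45). The latest of these is minute 200, which is the earliest sauce reduction can start.

200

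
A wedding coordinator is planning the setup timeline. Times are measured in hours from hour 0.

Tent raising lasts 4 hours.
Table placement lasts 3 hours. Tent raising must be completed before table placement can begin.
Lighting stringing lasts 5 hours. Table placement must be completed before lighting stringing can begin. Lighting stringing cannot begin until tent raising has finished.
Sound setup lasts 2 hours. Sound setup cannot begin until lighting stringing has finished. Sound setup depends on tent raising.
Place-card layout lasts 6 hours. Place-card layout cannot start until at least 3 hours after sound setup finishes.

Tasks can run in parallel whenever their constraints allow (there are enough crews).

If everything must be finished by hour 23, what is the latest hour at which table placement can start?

4

Nothing follows place-card layout; the deadline of hour 23 is its only limit. It must start by 23 − 6 = hour 17.
Sound setup feeds into place-card layout (must start by hour 17, minus 3-hour gap → hour 14); so sound setup must finish by hour 14 and therefore start by hour 12.
Lighting stringing must finish before sound setup (must start by hour 12). With a 5-hour duration, lighting stringing must start by 12 − 5 = hour 7.
Table placement has to be done before lighting stringing (must start by hour 7). That means finishing by hour 7, i.e. starting by 7 − 3 = hour 4.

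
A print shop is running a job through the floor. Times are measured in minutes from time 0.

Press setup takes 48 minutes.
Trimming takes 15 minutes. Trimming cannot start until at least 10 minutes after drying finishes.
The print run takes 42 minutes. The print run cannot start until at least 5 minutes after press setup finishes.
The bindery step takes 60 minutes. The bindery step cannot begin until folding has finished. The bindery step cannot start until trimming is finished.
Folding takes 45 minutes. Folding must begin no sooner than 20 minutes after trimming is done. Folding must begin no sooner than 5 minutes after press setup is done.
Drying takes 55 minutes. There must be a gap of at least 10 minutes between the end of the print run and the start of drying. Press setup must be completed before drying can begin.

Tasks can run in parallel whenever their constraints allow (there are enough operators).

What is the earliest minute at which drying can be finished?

160

Press setup can start immediately at minute 0; it finishes at minute 48.
The print run cannot begin until press setup (finishes minute 48, plus 5-minute gap → minute 53). It runs from minute 53 to 53 + 42 = minute 95.
Drying cannot start until the print run (finishes minute 95, plus 10-minute gap → minute 105); press setup (finishes minute 48). The controlling bound is minute 105, so drying finishes at 105 + 55 = minute 160.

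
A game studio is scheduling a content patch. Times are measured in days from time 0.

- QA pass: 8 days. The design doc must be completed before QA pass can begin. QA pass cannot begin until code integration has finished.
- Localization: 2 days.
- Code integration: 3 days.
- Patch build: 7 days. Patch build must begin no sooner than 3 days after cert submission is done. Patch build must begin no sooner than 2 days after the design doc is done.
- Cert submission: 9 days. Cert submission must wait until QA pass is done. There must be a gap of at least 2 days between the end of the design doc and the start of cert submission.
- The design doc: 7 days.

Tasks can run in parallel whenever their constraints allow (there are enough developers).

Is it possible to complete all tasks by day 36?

Localization can start immediately at day 0; it finishes at day 2.
Nothing blocks code integration, so it runs from day 0 to day 3.
The design doc has no prerequisites, so it starts at day 0 and finishes at day 7.
For QA pass: the design doc (finishes day 7); code integration (finishes day 3). Taking the maximum gives a start of day 7, and it finishes at 7 + 8 = day 15.
Cert submission has to wait for QA pass (finishes day 15); the design doc (finishes day 7, plus 2-day gap → day 9). The latest of these is day 15, so cert submission runs day 15 to 15 + 9 = day 24.
Patch build cannot start until cert submission (finishes day 24, plus 3-day gap → day 27); the design doc (finishes day 7, plus 2-day gap → day 9). The controlling bound is day 27, so patch build finishes at 27 + 7 = day 34.
Every task is finished by day 34, which is no later than the deadline of 36, so the schedule is feasible.

Yes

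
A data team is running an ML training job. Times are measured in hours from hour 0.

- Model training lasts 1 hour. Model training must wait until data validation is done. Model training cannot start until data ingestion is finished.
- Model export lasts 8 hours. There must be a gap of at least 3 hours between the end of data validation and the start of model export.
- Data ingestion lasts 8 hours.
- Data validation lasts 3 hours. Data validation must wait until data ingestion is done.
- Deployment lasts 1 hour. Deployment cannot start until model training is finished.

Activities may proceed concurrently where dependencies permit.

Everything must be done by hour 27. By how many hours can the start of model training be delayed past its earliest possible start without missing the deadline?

Data ingestion can start immediately at hour 0; it finishes at hour 8.
Data validation waits on data ingestion (finishes hour 8), so it starts at hour 8 and finishes at 8 + 3 = hour 11.
Model training has to wait for data validation (finishes hour 11); data ingestion (finishes hour 8). The latest of these is hour 11, so model training runs hour 11 to 11 + 1 = hour 12.

Working backward from the deadline:
Nothing follows deployment; the deadline of hour 27 is its only limit. It must start by 27 − 1 = hour 26.
Model training has to be done before deployment (must start by hour 26). That means finishing by hour 26, i.e. starting by 26 − 1 = hour 25.
So model training can start as early as hour 11 and as late as hour 25, giving 25 − 11 = 14 hours of slack.

14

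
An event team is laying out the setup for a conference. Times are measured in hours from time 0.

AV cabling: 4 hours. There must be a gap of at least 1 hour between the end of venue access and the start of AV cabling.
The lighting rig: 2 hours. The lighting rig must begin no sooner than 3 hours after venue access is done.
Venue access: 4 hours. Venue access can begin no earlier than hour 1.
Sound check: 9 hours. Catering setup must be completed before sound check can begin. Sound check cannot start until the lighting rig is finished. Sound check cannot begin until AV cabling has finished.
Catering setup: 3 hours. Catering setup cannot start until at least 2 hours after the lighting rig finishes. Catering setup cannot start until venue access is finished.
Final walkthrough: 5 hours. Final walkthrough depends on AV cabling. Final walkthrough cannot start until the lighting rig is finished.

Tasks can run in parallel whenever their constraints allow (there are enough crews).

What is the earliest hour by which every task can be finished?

24

Venue access cannot begin until its own release at hour 1. It runs from hour 1 to 1 + 4 = hour 5.
AV cabling cannot begin until venue access (finishes hour 5, plus 1-hour gap → hour 6). It runs from hour 6 to 6 + 4 = hour 10.
After venue access (finishes hour 5, plus 3-hour gap → hour 8), the lighting rig can start at hour 8 and finishes at hour 10.
For final walkthrough: AV cabling (finishes hour 10); the lighting rig (finishes hour 10). Taking the maximum gives a start of hour 10, and it finishes at 10 + 5 = hour 15.
Catering setup needs all of the lighting rig (finishes hour 10, plus 2-hour gap → hour 12); venue access (finishes hour 5). That puts its earliest start at hour 12; it finishes at 12 + 3 = hour 15.
Sound check has to wait for catering setup (finishes hour 15); the lighting rig (finishes hour 10); AV cabling (finishes hour 10). The latest of these is hour 15, so sound check runs hour 15 to 15 + 9 = hour 24.
All tasks are finished once the last one completes. Finish times: Venue access at 5, The lighting rig at 10, AV cabling at 10, Catering setup at 15, Sound check at 24, Final walkthrough at 15. The latest is hour 24.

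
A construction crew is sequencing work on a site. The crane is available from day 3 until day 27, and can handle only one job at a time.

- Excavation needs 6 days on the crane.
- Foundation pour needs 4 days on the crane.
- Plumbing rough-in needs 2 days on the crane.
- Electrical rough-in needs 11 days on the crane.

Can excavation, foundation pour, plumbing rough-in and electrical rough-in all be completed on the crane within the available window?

Yes

The crane window is 27 − 3 = 24 days.
Running back to back, the jobs need 6 + 4 + 2 + 11 = 23 days on the crane.
Since 23 ≤ 24, they fit within the window.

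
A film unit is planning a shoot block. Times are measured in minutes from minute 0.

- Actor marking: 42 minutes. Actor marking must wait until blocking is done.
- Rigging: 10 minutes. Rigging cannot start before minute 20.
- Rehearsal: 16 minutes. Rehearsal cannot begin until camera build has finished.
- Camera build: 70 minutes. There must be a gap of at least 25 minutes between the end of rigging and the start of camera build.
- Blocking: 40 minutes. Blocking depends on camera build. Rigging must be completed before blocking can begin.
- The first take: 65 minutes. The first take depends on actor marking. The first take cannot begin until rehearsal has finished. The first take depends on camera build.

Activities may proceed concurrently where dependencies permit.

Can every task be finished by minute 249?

No

After its own release at minute 20, rigging can start at minute 20 and finishes at minute 30.
After rigging (finishes minute 30, plus 25-minute gap → minute 55), camera build can start at minute 55 and finishes at minute 125.
Rehearsal cannot begin until camera build (finishes minute 125). It runs from minute 125 to 125 + 16 = minute 141.
Blocking has to wait for camera build (finishes minute 125); rigging (finishes minute 30). The latest of these is minute 125, so blocking runs minute 125 to 125 + 40 = minute 165.
Actor marking cannot begin until blocking (finishes minute 165). It runs from minute 165 to 165 + 42 = minute 207.
For the first take: actor marking (finishes minute 207); rehearsal (finishes minute 141); camera build (finishes minute 125). Taking the maximum gives a start of minute 207, and it finishes at 207 + 65 = minute 272.
The earliest everything can be done is minute 272, which is after the deadline of 249, so it is not possible.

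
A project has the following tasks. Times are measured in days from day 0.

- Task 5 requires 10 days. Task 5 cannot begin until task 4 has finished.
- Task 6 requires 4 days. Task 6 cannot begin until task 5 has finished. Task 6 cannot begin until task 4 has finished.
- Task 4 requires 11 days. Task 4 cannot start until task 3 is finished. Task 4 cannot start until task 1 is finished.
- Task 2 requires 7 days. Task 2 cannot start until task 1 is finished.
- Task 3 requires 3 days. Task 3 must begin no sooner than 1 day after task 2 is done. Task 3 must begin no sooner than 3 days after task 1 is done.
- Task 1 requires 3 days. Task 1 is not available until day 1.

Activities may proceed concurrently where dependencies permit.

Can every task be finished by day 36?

No

Task 1 cannot begin until its own release at day 1. It runs from day 1 to 1 + 3 = day 4.
After task 1 (finishes day 4), task 2 can start at day 4 and finishes at day 11.
Task 3 has to wait for task 2 (finishes day 11, plus 1-day gap → day 12); task 1 (finishes day 4, plus 3-day gap → day 7). The latest of these is day 12, so task 3 runs day 12 to 12 + 3 = day 15.
Task 4 has to wait for task 3 (finishes day 15); task 1 (finishes day 4). The latest of these is day 15, so task 4 runs day 15 to 15 + 11 = day 26.
After task 4 (finishes day 26), task 5 can start at day 26 and finishes at day 36.
For task 6: task 5 (finishes day 36); task 4 (finishes day 26). Taking the maximum gives a start of day 36, and it finishes at 36 + 4 = day 40.
The earliest everything can be done is day 40, which is after the deadline of 36, so it is not possible.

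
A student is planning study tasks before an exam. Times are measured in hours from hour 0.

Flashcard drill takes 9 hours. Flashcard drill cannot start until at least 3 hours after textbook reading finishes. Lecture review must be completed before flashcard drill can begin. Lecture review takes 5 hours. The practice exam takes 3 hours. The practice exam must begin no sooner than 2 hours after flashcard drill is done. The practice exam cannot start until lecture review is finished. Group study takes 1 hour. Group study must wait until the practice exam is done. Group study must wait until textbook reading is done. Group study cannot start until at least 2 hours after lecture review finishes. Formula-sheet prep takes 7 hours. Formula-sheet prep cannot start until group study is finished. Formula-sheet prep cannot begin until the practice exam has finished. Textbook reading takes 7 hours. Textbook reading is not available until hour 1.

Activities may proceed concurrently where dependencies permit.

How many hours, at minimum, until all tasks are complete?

Nothing blocks lecture review, so it runs from hour 0 to hour 5.
Textbook reading waits on its own release at hour 1, so it starts at hour 1 and finishes at 1 + 7 = hour 8.
Flashcard drill cannot start until textbook reading (finishes hour 8, plus 3-hour gap → hour 11); lecture review (finishes hour 5). The controlling bound is hour 11, so flashcard drill finishes at 11 + 9 = hour 20.
For the practice exam: flashcard drill (finishes hour 20, plus 2-hour gap → hour 22); lecture review (finishes hour 5). Taking the maximum gives a start of hour 22, and it finishes at 22 + 3 = hour 25.
Group study has to wait for the practice exam (finishes hour 25); textbook reading (finishes hour 8); lecture review (finishes hour 5, plus 2-hour gap → hour 7). The latest of these is hour 25, so group study runs hour 25 to 25 + 1 = hour 26.
Formula-sheet prep needs all of group study (finishes hour 26); the practice exam (finishes hour 25). That puts its earliest start at hour 26; it finishes at 26 + 7 = hour 33.
All tasks are finished once the last one completes. Finish times: Textbook reading at 8, Lecture review at 5, Flashcard drill at 20, The practice exam at 25, Group study at 26, Formula-sheet prep at 33. The latest is hour 33.

33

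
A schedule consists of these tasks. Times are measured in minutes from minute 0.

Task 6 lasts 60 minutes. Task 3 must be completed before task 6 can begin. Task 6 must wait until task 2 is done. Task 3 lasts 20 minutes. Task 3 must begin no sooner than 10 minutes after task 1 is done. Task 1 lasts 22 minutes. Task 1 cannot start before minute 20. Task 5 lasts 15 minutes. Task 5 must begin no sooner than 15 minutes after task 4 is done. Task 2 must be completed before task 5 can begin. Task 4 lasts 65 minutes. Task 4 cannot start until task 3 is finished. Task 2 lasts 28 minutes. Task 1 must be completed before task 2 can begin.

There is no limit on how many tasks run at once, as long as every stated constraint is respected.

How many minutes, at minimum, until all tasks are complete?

167

Task 1 waits on its own release at minute 20, so it starts at minute 20 and finishes at 20 + 22 = minute 42.
After task 1 (finishes minute 42, plus 10-minute gap → minute 52), task 3 can start at minute 52 and finishes at minute 72.
Task 4 cannot begin until task 3 (finishes minute 72). It runs from minute 72 to 72 + 65 = minute 137.
Task 2 cannot begin until task 1 (finishes minute 42). It runs from minute 42 to 42 + 28 = minute 70.
For task 6: task 3 (finishes minute 72); task 2 (finishes minute 70). Taking the maximum gives a start of minute 72, and it finishes at 72 + 60 = minute 132.
For task 5: task 4 (finishes minute 137, plus 15-minute gap → minute 152); task 2 (finishes minute 70). Taking the maximum gives a start of minute 152, and it finishes at 152 + 15 = minute 167.
All tasks are finished once the last one completes. Finish times: Task 1 at 42, Task 2 at 70, Task 3 at 72, Task 4 at 137, Task 5 at 167, Task 6 at 132. The latest is minute 167.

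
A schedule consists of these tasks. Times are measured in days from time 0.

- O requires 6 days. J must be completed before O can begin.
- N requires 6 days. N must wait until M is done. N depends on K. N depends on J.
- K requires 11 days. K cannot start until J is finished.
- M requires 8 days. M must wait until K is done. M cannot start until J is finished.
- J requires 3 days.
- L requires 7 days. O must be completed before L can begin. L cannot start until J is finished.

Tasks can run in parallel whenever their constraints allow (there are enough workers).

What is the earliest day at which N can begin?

22

J has no prerequisites, so it starts at day 0 and finishes at day 3.
K cannot begin until J (finishes day 3). It runs from day 3 to 3 + 11 = day 14.
M needs all of K (finishes day 14); J (finishes day 3). That puts its earliest start at day 14; it finishes at 14 + 8 = day 22.
N waits on M (finishes day 22); K (finishes day 14); J (finishes day 3). The latest of these is day 22, which is the earliest N can start.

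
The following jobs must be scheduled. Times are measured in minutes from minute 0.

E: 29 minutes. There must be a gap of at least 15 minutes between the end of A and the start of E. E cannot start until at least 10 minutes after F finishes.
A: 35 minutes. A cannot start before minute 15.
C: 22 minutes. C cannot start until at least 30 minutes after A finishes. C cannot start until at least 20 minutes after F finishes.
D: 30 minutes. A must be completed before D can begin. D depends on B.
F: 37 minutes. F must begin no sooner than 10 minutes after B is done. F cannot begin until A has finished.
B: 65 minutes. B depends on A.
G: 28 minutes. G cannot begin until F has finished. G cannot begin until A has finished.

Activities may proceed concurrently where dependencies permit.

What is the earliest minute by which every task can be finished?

204

A waits on its own release at minute 15, so it starts at minute 15 and finishes at 15 + 35 = minute 50.
After A (finishes minute 50), B can start at minute 50 and finishes at minute 115.
F cannot start until B (finishes minute 115, plus 10-minute gap → minute 125); A (finishes minute 50). The controlling bound is minute 125, so F finishes at 125 + 37 = minute 162.
G needs all of F (finishes minute 162); A (finishes minute 50). That puts its earliest start at minute 162; it finishes at 162 + 28 = minute 190.
E has to wait for A (finishes minute 50, plus 15-minute gap → minute 65); F (finishes minute 162, plus 10-minute gap → minute 172). The latest of these is minute 172, so E runs minute 172 to 172 + 29 = minute 201.
C has to wait for A (finishes minute 50, plus 30-minute gap → minute 80); F (finishes minute 162, plus 20-minute gap → minute 182). The latest of these is minute 182, so C runs minute 182 to 182 + 22 = minute 204.
D cannot start until A (finishes minute 50); B (finishes minute 115). The controlling bound is minute 115, so D finishes at 115 + 30 = minute 145.
All tasks are finished once the last one completes. Finish times: A at 50, B at 115, C at 204, D at 145, E at 201, F at 162, G at 190. The latest is minute 204.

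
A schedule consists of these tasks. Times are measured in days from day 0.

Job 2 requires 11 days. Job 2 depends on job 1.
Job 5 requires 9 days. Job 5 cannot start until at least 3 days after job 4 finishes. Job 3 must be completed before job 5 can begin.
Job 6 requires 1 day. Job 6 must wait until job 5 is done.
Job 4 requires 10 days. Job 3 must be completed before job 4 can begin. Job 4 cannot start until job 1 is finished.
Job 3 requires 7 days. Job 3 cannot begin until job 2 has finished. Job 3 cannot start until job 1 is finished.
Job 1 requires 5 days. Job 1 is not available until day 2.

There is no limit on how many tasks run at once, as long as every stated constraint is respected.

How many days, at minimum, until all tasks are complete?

Job 1 waits on its own release at day 2, so it starts at day 2 and finishes at 2 + 5 = day 7.
Job 2 waits on job 1 (finishes day 7), so it starts at day 7 and finishes at 7 + 11 = day 18.
For job 3: job 2 (finishes day 18); job 1 (finishes day 7). Taking the maximum gives a start of day 18, and it finishes at 18 + 7 = day 25.
Job 4 has to wait for job 3 (finishes day 25); job 1 (finishes day 7). The latest of these is day 25, so job 4 runs day 25 to 25 + 10 = day 35.
Job 5 has to wait for job 4 (finishes day 35, plus 3-day gap → day 38); job 3 (finishes day 25). The latest of these is day 38, so job 5 runs day 38 to 38 + 9 = day 47.
Job 6 cannot begin until job 5 (finishes day 47). It runs from day 47 to 47 + 1 = day 48.
All tasks are finished once the last one completes. Finish times: Job 1 at 7, Job 2 at 18, Job 3 at 25, Job 4 at 35, Job 5 at 47, Job 6 at 48. The latest is day 48.

48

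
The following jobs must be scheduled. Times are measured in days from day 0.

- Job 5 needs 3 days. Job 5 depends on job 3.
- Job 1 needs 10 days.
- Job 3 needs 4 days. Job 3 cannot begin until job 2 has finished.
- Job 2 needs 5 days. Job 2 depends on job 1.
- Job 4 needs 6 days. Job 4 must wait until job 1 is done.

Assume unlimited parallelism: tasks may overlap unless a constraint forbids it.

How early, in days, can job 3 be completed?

Job 1 can start immediately at day 0; it finishes at day 10.
After job 1 (finishes day 10), job 2 can start at day 10 and finishes at day 15.
Job 3 waits on job 2 (finishes day 15), so it starts at day 15 and finishes at 15 + 4 = day 19.

19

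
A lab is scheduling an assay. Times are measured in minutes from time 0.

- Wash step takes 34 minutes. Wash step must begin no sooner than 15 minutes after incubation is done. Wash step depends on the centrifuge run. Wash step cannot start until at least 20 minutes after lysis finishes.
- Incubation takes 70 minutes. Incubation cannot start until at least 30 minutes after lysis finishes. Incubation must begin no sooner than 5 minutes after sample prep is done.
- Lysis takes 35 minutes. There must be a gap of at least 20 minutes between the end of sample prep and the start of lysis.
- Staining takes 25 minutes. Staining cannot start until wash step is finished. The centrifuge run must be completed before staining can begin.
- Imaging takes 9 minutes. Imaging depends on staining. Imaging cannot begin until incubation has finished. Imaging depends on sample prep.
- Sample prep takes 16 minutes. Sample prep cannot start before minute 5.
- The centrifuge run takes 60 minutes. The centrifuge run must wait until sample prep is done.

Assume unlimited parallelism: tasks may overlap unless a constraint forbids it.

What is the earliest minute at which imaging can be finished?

259

After its own release at minute 5, sample prep can start at minute 5 and finishes at minute 21.
The centrifuge run waits on sample prep (finishes minute 21), so it starts at minute 21 and finishes at 21 + 60 = minute 81.
After sample prep (finishes minute 21, plus 20-minute gap → minute 41), lysis can start at minute 41 and finishes at minute 76.
Incubation needs all of lysis (finishes minute 76, plus 30-minute gap → minute 106); sample prep (finishes minute 21, plus 5-minute gap → minute 26). That puts its earliest start at minute 106; it finishes at 106 + 70 = minute 176.
For wash step: incubation (finishes minute 176, plus 15-minute gap → minute 191); the centrifuge run (finishes minute 81); lysis (finishes minute 76, plus 20-minute gap → minute 96). Taking the maximum gives a start of minute 191, and it finishes at 191 + 34 = minute 225.
Staining cannot start until wash step (finishes minute 225); the centrifuge run (finishes minute 81). The controlling bound is minute 225, so staining finishes at 225 + 25 = minute 250.
For imaging: staining (finishes minute 250); incubation (finishes minute 176); sample prep (finishes minute 21). Taking the maximum gives a start of minute 250, and it finishes at 250 + 9 = minute 259.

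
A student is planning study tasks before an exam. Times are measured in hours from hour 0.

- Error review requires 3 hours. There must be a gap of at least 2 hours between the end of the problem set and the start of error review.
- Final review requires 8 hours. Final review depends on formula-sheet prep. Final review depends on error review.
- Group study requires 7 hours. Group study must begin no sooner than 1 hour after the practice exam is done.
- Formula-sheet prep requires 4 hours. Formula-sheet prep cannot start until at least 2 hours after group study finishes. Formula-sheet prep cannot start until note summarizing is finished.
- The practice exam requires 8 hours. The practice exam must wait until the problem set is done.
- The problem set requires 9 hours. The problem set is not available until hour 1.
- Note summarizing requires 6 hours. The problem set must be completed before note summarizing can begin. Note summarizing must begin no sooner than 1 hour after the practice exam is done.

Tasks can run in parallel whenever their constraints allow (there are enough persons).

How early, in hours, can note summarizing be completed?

After its own release at hour 1, the problem set can start at hour 1 and finishes at hour 10.
After the problem set (finishes hour 10), the practice exam can start at hour 10 and finishes at hour 18.
Note summarizing needs all of the problem set (finishes hour 10); the practice exam (finishes hour 18, plus 1-hour gap → hour 19). That puts its earliest start at hour 19; it finishes at 19 + 6 = hour 25.

25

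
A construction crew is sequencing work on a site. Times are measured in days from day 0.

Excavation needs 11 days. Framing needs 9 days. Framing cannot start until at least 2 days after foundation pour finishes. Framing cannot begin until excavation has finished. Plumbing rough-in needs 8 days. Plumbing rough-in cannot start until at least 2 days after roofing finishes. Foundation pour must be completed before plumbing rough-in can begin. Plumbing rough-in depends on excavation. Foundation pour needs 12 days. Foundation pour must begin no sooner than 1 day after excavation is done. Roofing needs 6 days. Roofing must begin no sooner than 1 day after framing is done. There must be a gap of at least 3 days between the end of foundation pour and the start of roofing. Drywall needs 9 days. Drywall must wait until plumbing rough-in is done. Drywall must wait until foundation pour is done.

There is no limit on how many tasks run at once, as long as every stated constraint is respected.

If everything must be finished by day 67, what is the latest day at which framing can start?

32

Drywall has no dependents, so it just needs to finish by day 67. Starting by 67 − 9 = day 58 achieves that.
Plumbing rough-in feeds into drywall (must start by day 58); so plumbing rough-in must finish by day 58 and therefore start by day 50.
Roofing must finish before plumbing rough-in (must start by day 50, minus 2-day gap → day 48). With a 6-day duration, roofing must start by 48 − 6 = day 42.
Framing feeds into roofing (must start by day 42, minus 1-day gap → day 41); so framing must finish by day 41 and therefore start by day 32.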